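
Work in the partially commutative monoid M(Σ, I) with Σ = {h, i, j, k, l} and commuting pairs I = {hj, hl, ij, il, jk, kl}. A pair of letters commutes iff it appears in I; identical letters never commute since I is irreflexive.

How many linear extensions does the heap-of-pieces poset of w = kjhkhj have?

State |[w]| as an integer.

15

0(k) covers ∅
1(j) covers ∅
2(h) covers 0:k
3(k) covers 2:h
4(h) covers 3:k
5(j) covers 1:j
floor of heap: 0:k, 1:j
completions by unplaced set U, small U first (add the entries for U minus each lowest piece of U):
  |U|=1: {4}:1  {5}:1
  |U|=2: {1,5}:1  {3,4}:1  {4,5}:2
  |U|=3: {1,4,5}:3  {2,3,4}:1  {3,4,5}:3
  |U|=4: {0,2,3,4}:1  {1,3,4,5}:6  {2,3,4,5}:4
  start at 0(k): 10
  start at 1(j): 5
sum over floor = 15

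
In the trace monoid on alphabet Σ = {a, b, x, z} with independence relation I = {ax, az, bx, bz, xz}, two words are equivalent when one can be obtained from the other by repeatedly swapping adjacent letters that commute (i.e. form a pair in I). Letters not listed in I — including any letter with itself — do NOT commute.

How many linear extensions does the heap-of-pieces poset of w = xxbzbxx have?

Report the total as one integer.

piece 0:x — minimal
piece 1:x rests on {0:x}
piece 2:b — minimal
piece 3:z — minimal
piece 4:b rests on {2:b}
piece 5:x rests on {1:x}
piece 6:x rests on {5:x}
minimal pieces: {0:x, 2:b, 3:z}
ways to finish when only these pieces remain (= sum over removing one remaining piece with nothing left below it):
  1 left: {3}→1  {4}→1  {6}→1
  2 left: {2,4}→1  {3,4}→2  {3,6}→2  {4,6}→2  {5,6}→1
  3 left: {1,5,6}→1  {2,3,4}→3  {2,4,6}→3  {3,4,6}→6  {3,5,6}→3  {4,5,6}→3
  4 left: {0,1,5,6}→1  {1,3,5,6}→4  {1,4,5,6}→4  {2,3,4,6}→12  {2,4,5,6}→6  {3,4,5,6}→12
  5 left: {0,1,3,5,6}→5  {0,1,4,5,6}→5  {1,2,4,5,6}→10  {1,3,4,5,6}→20  {2,3,4,5,6}→30
  placing 0:x first → 60 extensions
  placing 2:b first → 30 extensions
  placing 3:z first → 15 extensions
total linear extensions = 105

105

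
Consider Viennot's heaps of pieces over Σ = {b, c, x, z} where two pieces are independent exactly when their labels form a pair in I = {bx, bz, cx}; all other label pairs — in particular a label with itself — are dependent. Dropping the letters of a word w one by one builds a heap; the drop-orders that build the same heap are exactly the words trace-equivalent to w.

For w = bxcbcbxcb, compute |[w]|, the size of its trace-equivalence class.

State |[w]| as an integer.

36

0(b) covers ∅
1(x) covers ∅
2(c) covers 0:b
3(b) covers 2:c
4(c) covers 3:b
5(b) covers 4:c
6(x) covers 1:x
7(c) covers 5:b
8(b) covers 7:c
floor of heap: 0:b, 1:x
completions by unplaced set U, small U first (add the entries for U minus each lowest piece of U):
  |U|=1: {6}:1  {8}:1
  |U|=2: {1,6}:1  {6,8}:2  {7,8}:1
  |U|=3: {1,6,8}:3  {5,7,8}:1  {6,7,8}:3
  |U|=4: {1,6,7,8}:6  {4,5,7,8}:1  {5,6,7,8}:4
  |U|=5: {1,5,6,7,8}:10  {3,4,5,7,8}:1  {4,5,6,7,8}:5
  |U|=6: {1,4,5,6,7,8}:15  {2,3,4,5,7,8}:1  {3,4,5,6,7,8}:6
  |U|=7: {0,2,3,4,5,7,8}:1  {1,3,4,5,6,7,8}:21  {2,3,4,5,6,7,8}:7
  start at 0(b): 28
  start at 1(x): 8
sum over floor = 36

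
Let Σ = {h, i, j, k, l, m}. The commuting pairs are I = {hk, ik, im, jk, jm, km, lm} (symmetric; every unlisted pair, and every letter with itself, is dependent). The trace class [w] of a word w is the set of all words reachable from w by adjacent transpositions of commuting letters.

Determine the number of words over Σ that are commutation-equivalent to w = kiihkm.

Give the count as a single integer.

drop 0:k onto floor
drop 1:i onto floor
drop 2:i onto {1:i}
drop 3:h onto {2:i}
drop 4:k onto {0:k}
drop 5:m onto {3:h}
ground layer = {0:k, 1:i}
drop-orders for the pieces not yet dropped (sum over which currently-grounded one goes next):
  1 to go: {4} 1  {5} 1
  2 to go: {0,4} 1  {3,5} 1  {4,5} 2
  3 to go: {0,4,5} 3  {2,3,5} 1  {3,4,5} 3
  4 to go: {0,3,4,5} 6  {1,2,3,5} 1  {2,3,4,5} 4
  if 0:k drops first: 5 orders
  if 1:i drops first: 10 orders
heap linearizations: 15

15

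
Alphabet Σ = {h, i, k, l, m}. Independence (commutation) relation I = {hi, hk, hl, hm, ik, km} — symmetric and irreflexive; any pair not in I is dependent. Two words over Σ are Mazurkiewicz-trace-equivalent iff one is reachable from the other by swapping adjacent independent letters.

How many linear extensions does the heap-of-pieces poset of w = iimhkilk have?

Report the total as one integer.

0(i) covers ∅
1(i) covers 0:i
2(m) covers 1:i
3(h) covers ∅
4(k) covers ∅
5(i) covers 2:m
6(l) covers 4:k, 5:i
7(k) covers 6:l
floor of heap: 0:i, 3:h, 4:k
completions by unplaced set U, small U first (add the entries for U minus each lowest piece of U):
  |U|=1: {3}:1  {7}:1
  |U|=2: {3,7}:2  {6,7}:1
  |U|=3: {3,6,7}:3  {4,6,7}:1  {5,6,7}:1
  |U|=4: {2,5,6,7}:1  {3,4,6,7}:4  {3,5,6,7}:4  {4,5,6,7}:2
  |U|=5: {1,2,5,6,7}:1  {2,3,5,6,7}:5  {2,4,5,6,7}:3  {3,4,5,6,7}:10
  |U|=6: {0,1,2,5,6,7}:1  {1,2,3,5,6,7}:6  {1,2,4,5,6,7}:4  {2,3,4,5,6,7}:18
  start at 0(i): 28
  start at 3(h): 5
  start at 4(k): 7
sum over floor = 40

40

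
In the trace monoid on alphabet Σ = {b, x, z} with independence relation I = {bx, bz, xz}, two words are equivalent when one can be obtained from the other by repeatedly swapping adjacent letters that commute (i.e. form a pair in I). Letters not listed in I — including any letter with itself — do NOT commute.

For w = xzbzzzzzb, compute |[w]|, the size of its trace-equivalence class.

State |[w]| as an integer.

252

piece 0:x — minimal
piece 1:z — minimal
piece 2:b — minimal
piece 3:z rests on {1:z}
piece 4:z rests on {3:z}
piece 5:z rests on {4:z}
piece 6:z rests on {5:z}
piece 7:z rests on {6:z}
piece 8:b rests on {2:b}
minimal pieces: {0:x, 1:z, 2:b}
ways to finish when only these pieces remain (= sum over removing one remaining piece with nothing left below it):
  1 left: {0}→1  {7}→1  {8}→1
  2 left: {0,7}→2  {0,8}→2  {2,8}→1  {6,7}→1  {7,8}→2
  3 left: {0,2,8}→3  {0,6,7}→3  {0,7,8}→6  {2,7,8}→3  {5,6,7}→1  {6,7,8}→3
  4 left: {0,2,7,8}→12  {0,5,6,7}→4  {0,6,7,8}→12  {2,6,7,8}→6  {4,5,6,7}→1  {5,6,7,8}→4
  5 left: {0,2,6,7,8}→30  {0,4,5,6,7}→5  {0,5,6,7,8}→20  {2,5,6,7,8}→10  {3,4,5,6,7}→1  {4,5,6,7,8}→5
  6 left: {0,2,5,6,7,8}→60  {0,3,4,5,6,7}→6  {0,4,5,6,7,8}→30  {1,3,4,5,6,7}→1  {2,4,5,6,7,8}→15  {3,4,5,6,7,8}→6
  7 left: {0,1,3,4,5,6,7}→7  {0,2,4,5,6,7,8}→105  {0,3,4,5,6,7,8}→42  {1,3,4,5,6,7,8}→7  {2,3,4,5,6,7,8}→21
  placing 0:x first → 28 extensions
  placing 1:z first → 168 extensions
  placing 2:b first → 56 extensions
total linear extensions = 252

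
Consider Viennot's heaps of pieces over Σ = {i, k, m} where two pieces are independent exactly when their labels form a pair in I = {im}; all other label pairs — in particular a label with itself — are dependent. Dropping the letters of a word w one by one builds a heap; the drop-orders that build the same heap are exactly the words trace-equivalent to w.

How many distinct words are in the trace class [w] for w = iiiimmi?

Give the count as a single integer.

21

#0=i has no predecessor
#1=i depends on [0:i]
#2=i depends on [1:i]
#3=i depends on [2:i]
#4=m has no predecessor
#5=m depends on [4:m]
#6=i depends on [3:i]
sources: [0:i, 4:m]
N(rest) = Σ N(rest − s) over sources s of rest; N(one piece) = 1:
  size 1 → [5]=1  [6]=1
  size 2 → [3,6]=1  [4,5]=1  [5,6]=2
  size 3 → [2,3,6]=1  [3,5,6]=3  [4,5,6]=3
  size 4 → [1,2,3,6]=1  [2,3,5,6]=4  [3,4,5,6]=6
  size 5 → [0,1,2,3,6]=1  [1,2,3,5,6]=5  [2,3,4,5,6]=10
  first=0(i) contributes 15
  first=4(m) contributes 6
|[w]| = 21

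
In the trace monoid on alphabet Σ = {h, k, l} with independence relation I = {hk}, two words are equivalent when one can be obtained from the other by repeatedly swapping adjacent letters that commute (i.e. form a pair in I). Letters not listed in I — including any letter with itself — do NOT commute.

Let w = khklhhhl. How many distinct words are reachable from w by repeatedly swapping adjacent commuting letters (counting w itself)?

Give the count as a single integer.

3

piece 0:k — minimal
piece 1:h — minimal
piece 2:k rests on {0:k}
piece 3:l rests on {1:h, 2:k}
piece 4:h rests on {3:l}
piece 5:h rests on {4:h}
piece 6:h rests on {5:h}
piece 7:l rests on {6:h}
minimal pieces: {0:k, 1:h}
ways to finish when only these pieces remain (= sum over removing one remaining piece with nothing left below it):
  1 left: {7}→1
  2 left: {6,7}→1
  3 left: {5,6,7}→1
  4 left: {4,5,6,7}→1
  5 left: {3,4,5,6,7}→1
  6 left: {1,3,4,5,6,7}→1  {2,3,4,5,6,7}→1
  placing 0:k first → 2 extensions
  placing 1:h first → 1 extensions
total linear extensions = 3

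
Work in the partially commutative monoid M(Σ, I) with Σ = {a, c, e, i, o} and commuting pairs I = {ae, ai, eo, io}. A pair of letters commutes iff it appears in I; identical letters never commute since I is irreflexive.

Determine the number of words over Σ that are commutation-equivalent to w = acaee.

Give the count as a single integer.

3

piece 0:a — minimal
piece 1:c rests on {0:a}
piece 2:a rests on {1:c}
piece 3:e rests on {1:c}
piece 4:e rests on {3:e}
minimal pieces: {0:a}
ways to finish when only these pieces remain (= sum over removing one remaining piece with nothing left below it):
  1 left: {2}→1  {4}→1
  2 left: {2,4}→2  {3,4}→1
  3 left: {2,3,4}→3
  placing 0:a first → 3 extensions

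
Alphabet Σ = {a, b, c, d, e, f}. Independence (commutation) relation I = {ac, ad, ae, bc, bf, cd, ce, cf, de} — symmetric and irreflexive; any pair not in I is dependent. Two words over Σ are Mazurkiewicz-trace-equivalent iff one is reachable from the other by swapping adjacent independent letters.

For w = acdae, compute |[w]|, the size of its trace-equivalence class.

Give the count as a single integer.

60

#0=a has no predecessor
#1=c has no predecessor
#2=d has no predecessor
#3=a depends on [0:a]
#4=e has no predecessor
sources: [0:a, 1:c, 2:d, 4:e]
N(rest) = Σ N(rest − s) over sources s of rest; N(one piece) = 1:
  size 1 → [1]=1  [2]=1  [3]=1  [4]=1
  size 2 → [0,3]=1  [1,2]=2  [1,3]=2  [1,4]=2  [2,3]=2  [2,4]=2  [3,4]=2
  size 3 → [0,1,3]=3  [0,2,3]=3  [0,3,4]=3  [1,2,3]=6  [1,2,4]=6  [1,3,4]=6  [2,3,4]=6
  first=0(a) contributes 24
  first=1(c) contributes 12
  first=2(d) contributes 12
  first=4(e) contributes 12
|[w]| = 60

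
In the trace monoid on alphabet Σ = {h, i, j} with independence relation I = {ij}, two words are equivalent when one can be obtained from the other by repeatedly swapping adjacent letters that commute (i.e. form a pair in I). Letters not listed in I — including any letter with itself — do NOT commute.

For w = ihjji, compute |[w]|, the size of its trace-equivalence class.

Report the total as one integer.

0(i) covers ∅
1(h) covers 0:i
2(j) covers 1:h
3(j) covers 2:j
4(i) covers 1:h
floor of heap: 0:i
completions by unplaced set U, small U first (add the entries for U minus each lowest piece of U):
  |U|=1: {3}:1  {4}:1
  |U|=2: {2,3}:1  {3,4}:2
  |U|=3: {2,3,4}:3
  start at 0(i): 3

3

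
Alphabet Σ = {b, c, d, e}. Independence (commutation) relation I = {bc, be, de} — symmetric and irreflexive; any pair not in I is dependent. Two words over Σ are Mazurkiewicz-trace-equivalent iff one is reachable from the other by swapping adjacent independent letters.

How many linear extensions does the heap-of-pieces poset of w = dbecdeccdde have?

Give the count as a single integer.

36

drop 0:d onto floor
drop 1:b onto {0:d}
drop 2:e onto floor
drop 3:c onto {0:d, 2:e}
drop 4:d onto {1:b, 3:c}
drop 5:e onto {3:c}
drop 6:c onto {4:d, 5:e}
drop 7:c onto {6:c}
drop 8:d onto {7:c}
drop 9:d onto {8:d}
drop 10:e onto {7:c}
ground layer = {0:d, 2:e}
drop-orders for the pieces not yet dropped (sum over which currently-grounded one goes next):
  1 to go: {9} 1  {10} 1
  2 to go: {8,9} 1  {9,10} 2
  3 to go: {8,9,10} 3
  4 to go: {7,8,9,10} 3
  5 to go: {6,7,8,9,10} 3
  6 to go: {4,6,7,8,9,10} 3  {5,6,7,8,9,10} 3
  7 to go: {1,4,6,7,8,9,10} 3  {4,5,6,7,8,9,10} 6
  8 to go: {1,4,5,6,7,8,9,10} 9  {3,4,5,6,7,8,9,10} 6
  9 to go: {1,3,4,5,6,7,8,9,10} 15  {2,3,4,5,6,7,8,9,10} 6
  if 0:d drops first: 21 orders
  if 2:e drops first: 15 orders
heap linearizations: 36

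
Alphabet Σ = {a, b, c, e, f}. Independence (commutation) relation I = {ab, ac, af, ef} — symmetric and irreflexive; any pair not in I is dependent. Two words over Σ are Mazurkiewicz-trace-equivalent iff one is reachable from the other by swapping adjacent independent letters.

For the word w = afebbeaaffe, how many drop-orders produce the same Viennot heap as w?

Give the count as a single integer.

45

piece 0:a — minimal
piece 1:f — minimal
piece 2:e rests on {0:a}
piece 3:b rests on {1:f, 2:e}
piece 4:b rests on {3:b}
piece 5:e rests on {4:b}
piece 6:a rests on {5:e}
piece 7:a rests on {6:a}
piece 8:f rests on {4:b}
piece 9:f rests on {8:f}
piece 10:e rests on {7:a}
minimal pieces: {0:a, 1:f}
ways to finish when only these pieces remain (= sum over removing one remaining piece with nothing left below it):
  1 left: {9}→1  {10}→1
  2 left: {7,10}→1  {8,9}→1  {9,10}→2
  3 left: {6,7,10}→1  {7,9,10}→3  {8,9,10}→3
  4 left: {5,6,7,10}→1  {6,7,9,10}→4  {7,8,9,10}→6
  5 left: {5,6,7,9,10}→5  {6,7,8,9,10}→10
  6 left: {5,6,7,8,9,10}→15
  7 left: {4,5,6,7,8,9,10}→15
  8 left: {3,4,5,6,7,8,9,10}→15
  9 left: {1,3,4,5,6,7,8,9,10}→15  {2,3,4,5,6,7,8,9,10}→15
  placing 0:a first → 30 extensions
  placing 1:f first → 15 extensions
total linear extensions = 45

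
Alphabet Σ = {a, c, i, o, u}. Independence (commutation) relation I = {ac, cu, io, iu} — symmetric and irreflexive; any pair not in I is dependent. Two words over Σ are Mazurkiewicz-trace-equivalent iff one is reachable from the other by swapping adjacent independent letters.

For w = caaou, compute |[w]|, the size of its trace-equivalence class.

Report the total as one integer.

3

drop 0:c onto floor
drop 1:a onto floor
drop 2:a onto {1:a}
drop 3:o onto {0:c, 2:a}
drop 4:u onto {3:o}
ground layer = {0:c, 1:a}
drop-orders for the pieces not yet dropped (sum over which currently-grounded one goes next):
  1 to go: {4} 1
  2 to go: {3,4} 1
  3 to go: {0,3,4} 1  {2,3,4} 1
  if 0:c drops first: 1 orders
  if 1:a drops first: 2 orders
heap linearizations: 3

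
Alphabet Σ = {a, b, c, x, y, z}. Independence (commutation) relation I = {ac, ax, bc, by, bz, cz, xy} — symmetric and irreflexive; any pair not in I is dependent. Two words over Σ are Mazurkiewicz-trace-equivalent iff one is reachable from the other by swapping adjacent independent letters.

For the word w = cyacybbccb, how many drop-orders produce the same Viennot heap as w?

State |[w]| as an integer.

55

piece 0:c — minimal
piece 1:y rests on {0:c}
piece 2:a rests on {1:y}
piece 3:c rests on {1:y}
piece 4:y rests on {2:a, 3:c}
piece 5:b rests on {2:a}
piece 6:b rests on {5:b}
piece 7:c rests on {4:y}
piece 8:c rests on {7:c}
piece 9:b rests on {6:b}
minimal pieces: {0:c}
ways to finish when only these pieces remain (= sum over removing one remaining piece with nothing left below it):
  1 left: {8}→1  {9}→1
  2 left: {6,9}→1  {7,8}→1  {8,9}→2
  3 left: {4,7,8}→1  {5,6,9}→1  {6,8,9}→3  {7,8,9}→3
  4 left: {3,4,7,8}→1  {4,7,8,9}→4  {5,6,8,9}→4  {6,7,8,9}→6
  5 left: {3,4,7,8,9}→5  {4,6,7,8,9}→10  {5,6,7,8,9}→10
  6 left: {3,4,6,7,8,9}→15  {4,5,6,7,8,9}→20
  7 left: {2,4,5,6,7,8,9}→20  {3,4,5,6,7,8,9}→35
  8 left: {2,3,4,5,6,7,8,9}→55
  placing 0:c first → 55 extensions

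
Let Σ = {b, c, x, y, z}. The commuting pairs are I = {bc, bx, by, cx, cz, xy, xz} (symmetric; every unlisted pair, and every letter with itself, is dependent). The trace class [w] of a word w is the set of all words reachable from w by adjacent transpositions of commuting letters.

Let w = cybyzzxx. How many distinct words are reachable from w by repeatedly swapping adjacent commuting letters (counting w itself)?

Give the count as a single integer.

0(c) covers ∅
1(y) covers 0:c
2(b) covers ∅
3(y) covers 1:y
4(z) covers 2:b, 3:y
5(z) covers 4:z
6(x) covers ∅
7(x) covers 6:x
floor of heap: 0:c, 2:b, 6:x
completions by unplaced set U, small U first (add the entries for U minus each lowest piece of U):
  |U|=1: {5}:1  {7}:1
  |U|=2: {4,5}:1  {5,7}:2  {6,7}:1
  |U|=3: {2,4,5}:1  {3,4,5}:1  {4,5,7}:3  {5,6,7}:3
  |U|=4: {1,3,4,5}:1  {2,3,4,5}:2  {2,4,5,7}:4  {3,4,5,7}:4  {4,5,6,7}:6
  |U|=5: {0,1,3,4,5}:1  {1,2,3,4,5}:3  {1,3,4,5,7}:5  {2,3,4,5,7}:10  {2,4,5,6,7}:10  {3,4,5,6,7}:10
  |U|=6: {0,1,2,3,4,5}:4  {0,1,3,4,5,7}:6  {1,2,3,4,5,7}:18  {1,3,4,5,6,7}:15  {2,3,4,5,6,7}:30
  start at 0(c): 63
  start at 2(b): 21
  start at 6(x): 28
sum over floor = 112

112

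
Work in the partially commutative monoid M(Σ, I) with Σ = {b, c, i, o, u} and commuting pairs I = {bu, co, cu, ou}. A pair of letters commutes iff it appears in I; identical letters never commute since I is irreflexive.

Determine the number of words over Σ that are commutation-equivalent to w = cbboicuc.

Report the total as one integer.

3

drop 0:c onto floor
drop 1:b onto {0:c}
drop 2:b onto {1:b}
drop 3:o onto {2:b}
drop 4:i onto {3:o}
drop 5:c onto {4:i}
drop 6:u onto {4:i}
drop 7:c onto {5:c}
ground layer = {0:c}
drop-orders for the pieces not yet dropped (sum over which currently-grounded one goes next):
  1 to go: {6} 1  {7} 1
  2 to go: {5,7} 1  {6,7} 2
  3 to go: {5,6,7} 3
  4 to go: {4,5,6,7} 3
  5 to go: {3,4,5,6,7} 3
  6 to go: {2,3,4,5,6,7} 3
  if 0:c drops first: 3 orders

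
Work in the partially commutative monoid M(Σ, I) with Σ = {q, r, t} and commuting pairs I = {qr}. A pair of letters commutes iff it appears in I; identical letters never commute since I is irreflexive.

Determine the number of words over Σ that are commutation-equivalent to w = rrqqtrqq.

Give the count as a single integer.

18

piece 0:r — minimal
piece 1:r rests on {0:r}
piece 2:q — minimal
piece 3:q rests on {2:q}
piece 4:t rests on {1:r, 3:q}
piece 5:r rests on {4:t}
piece 6:q rests on {4:t}
piece 7:q rests on {6:q}
minimal pieces: {0:r, 2:q}
ways to finish when only these pieces remain (= sum over removing one remaining piece with nothing left below it):
  1 left: {5}→1  {7}→1
  2 left: {5,7}→2  {6,7}→1
  3 left: {5,6,7}→3
  4 left: {4,5,6,7}→3
  5 left: {1,4,5,6,7}→3  {3,4,5,6,7}→3
  6 left: {0,1,4,5,6,7}→3  {1,3,4,5,6,7}→6  {2,3,4,5,6,7}→3
  placing 0:r first → 9 extensions
  placing 2:q first → 9 extensions
total linear extensions = 18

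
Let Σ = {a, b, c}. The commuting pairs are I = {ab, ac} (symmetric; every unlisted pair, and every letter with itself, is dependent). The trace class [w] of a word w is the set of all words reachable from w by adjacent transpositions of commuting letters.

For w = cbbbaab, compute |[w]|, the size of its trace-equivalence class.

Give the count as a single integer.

21

0(c) covers ∅
1(b) covers 0:c
2(b) covers 1:b
3(b) covers 2:b
4(a) covers ∅
5(a) covers 4:a
6(b) covers 3:b
floor of heap: 0:c, 4:a
completions by unplaced set U, small U first (add the entries for U minus each lowest piece of U):
  |U|=1: {5}:1  {6}:1
  |U|=2: {3,6}:1  {4,5}:1  {5,6}:2
  |U|=3: {2,3,6}:1  {3,5,6}:3  {4,5,6}:3
  |U|=4: {1,2,3,6}:1  {2,3,5,6}:4  {3,4,5,6}:6
  |U|=5: {0,1,2,3,6}:1  {1,2,3,5,6}:5  {2,3,4,5,6}:10
  start at 0(c): 15
  start at 4(a): 6
sum over floor = 21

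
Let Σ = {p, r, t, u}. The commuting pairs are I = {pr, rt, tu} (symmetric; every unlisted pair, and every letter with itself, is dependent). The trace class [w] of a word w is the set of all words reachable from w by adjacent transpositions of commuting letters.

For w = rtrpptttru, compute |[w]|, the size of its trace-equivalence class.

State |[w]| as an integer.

195

piece 0:r — minimal
piece 1:t — minimal
piece 2:r rests on {0:r}
piece 3:p rests on {1:t}
piece 4:p rests on {3:p}
piece 5:t rests on {4:p}
piece 6:t rests on {5:t}
piece 7:t rests on {6:t}
piece 8:r rests on {2:r}
piece 9:u rests on {4:p, 8:r}
minimal pieces: {0:r, 1:t}
ways to finish when only these pieces remain (= sum over removing one remaining piece with nothing left below it):
  1 left: {7}→1  {9}→1
  2 left: {6,7}→1  {7,9}→2  {8,9}→1
  3 left: {2,8,9}→1  {5,6,7}→1  {6,7,9}→3  {7,8,9}→3
  4 left: {0,2,8,9}→1  {2,7,8,9}→4  {5,6,7,9}→4  {6,7,8,9}→6
  5 left: {0,2,7,8,9}→5  {2,6,7,8,9}→10  {4,5,6,7,9}→4  {5,6,7,8,9}→10
  6 left: {0,2,6,7,8,9}→15  {2,5,6,7,8,9}→20  {3,4,5,6,7,9}→4  {4,5,6,7,8,9}→14
  7 left: {0,2,5,6,7,8,9}→35  {1,3,4,5,6,7,9}→4  {2,4,5,6,7,8,9}→34  {3,4,5,6,7,8,9}→18
  8 left: {0,2,4,5,6,7,8,9}→69  {1,3,4,5,6,7,8,9}→22  {2,3,4,5,6,7,8,9}→52
  placing 0:r first → 74 extensions
  placing 1:t first → 121 extensions
total linear extensions = 195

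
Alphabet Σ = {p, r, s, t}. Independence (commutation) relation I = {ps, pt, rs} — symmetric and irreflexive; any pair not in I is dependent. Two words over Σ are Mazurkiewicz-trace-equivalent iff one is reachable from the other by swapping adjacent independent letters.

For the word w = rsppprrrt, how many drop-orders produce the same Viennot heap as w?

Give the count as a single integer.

8

0(r) covers ∅
1(s) covers ∅
2(p) covers 0:r
3(p) covers 2:p
4(p) covers 3:p
5(r) covers 4:p
6(r) covers 5:r
7(r) covers 6:r
8(t) covers 1:s, 7:r
floor of heap: 0:r, 1:s
completions by unplaced set U, small U first (add the entries for U minus each lowest piece of U):
  |U|=1: {8}:1
  |U|=2: {1,8}:1  {7,8}:1
  |U|=3: {1,7,8}:2  {6,7,8}:1
  |U|=4: {1,6,7,8}:3  {5,6,7,8}:1
  |U|=5: {1,5,6,7,8}:4  {4,5,6,7,8}:1
  |U|=6: {1,4,5,6,7,8}:5  {3,4,5,6,7,8}:1
  |U|=7: {1,3,4,5,6,7,8}:6  {2,3,4,5,6,7,8}:1
  start at 0(r): 7
  start at 1(s): 1
sum over floor = 8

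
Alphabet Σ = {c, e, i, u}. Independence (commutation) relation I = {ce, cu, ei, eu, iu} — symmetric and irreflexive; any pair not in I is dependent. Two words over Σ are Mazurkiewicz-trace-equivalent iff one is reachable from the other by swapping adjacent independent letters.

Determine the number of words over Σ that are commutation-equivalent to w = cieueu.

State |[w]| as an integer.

#0=c has no predecessor
#1=i depends on [0:c]
#2=e has no predecessor
#3=u has no predecessor
#4=e depends on [2:e]
#5=u depends on [3:u]
sources: [0:c, 2:e, 3:u]
N(rest) = Σ N(rest − s) over sources s of rest; N(one piece) = 1:
  size 1 → [1]=1  [4]=1  [5]=1
  size 2 → [0,1]=1  [1,4]=2  [1,5]=2  [2,4]=1  [3,5]=1  [4,5]=2
  size 3 → [0,1,4]=3  [0,1,5]=3  [1,2,4]=3  [1,3,5]=3  [1,4,5]=6  [2,4,5]=3  [3,4,5]=3
  size 4 → [0,1,2,4]=6  [0,1,3,5]=6  [0,1,4,5]=12  [1,2,4,5]=12  [1,3,4,5]=12  [2,3,4,5]=6
  first=0(c) contributes 30
  first=2(e) contributes 30
  first=3(u) contributes 30
|[w]| = 90

90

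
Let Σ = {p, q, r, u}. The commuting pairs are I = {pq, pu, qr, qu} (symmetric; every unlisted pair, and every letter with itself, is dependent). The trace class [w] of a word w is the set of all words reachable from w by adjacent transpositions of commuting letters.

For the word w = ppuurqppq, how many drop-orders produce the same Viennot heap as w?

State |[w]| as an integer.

piece 0:p — minimal
piece 1:p rests on {0:p}
piece 2:u — minimal
piece 3:u rests on {2:u}
piece 4:r rests on {1:p, 3:u}
piece 5:q — minimal
piece 6:p rests on {4:r}
piece 7:p rests on {6:p}
piece 8:q rests on {5:q}
minimal pieces: {0:p, 2:u, 5:q}
ways to finish when only these pieces remain (= sum over removing one remaining piece with nothing left below it):
  1 left: {7}→1  {8}→1
  2 left: {5,8}→1  {6,7}→1  {7,8}→2
  3 left: {4,6,7}→1  {5,7,8}→3  {6,7,8}→3
  4 left: {1,4,6,7}→1  {3,4,6,7}→1  {4,6,7,8}→4  {5,6,7,8}→6
  5 left: {0,1,4,6,7}→1  {1,3,4,6,7}→2  {1,4,6,7,8}→5  {2,3,4,6,7}→1  {3,4,6,7,8}→5  {4,5,6,7,8}→10
  6 left: {0,1,3,4,6,7}→3  {0,1,4,6,7,8}→6  {1,2,3,4,6,7}→3  {1,3,4,6,7,8}→12  {1,4,5,6,7,8}→15  {2,3,4,6,7,8}→6  {3,4,5,6,7,8}→15
  7 left: {0,1,2,3,4,6,7}→6  {0,1,3,4,6,7,8}→21  {0,1,4,5,6,7,8}→21  {1,2,3,4,6,7,8}→21  {1,3,4,5,6,7,8}→42  {2,3,4,5,6,7,8}→21
  placing 0:p first → 84 extensions
  placing 2:u first → 84 extensions
  placing 5:q first → 48 extensions
total linear extensions = 216

216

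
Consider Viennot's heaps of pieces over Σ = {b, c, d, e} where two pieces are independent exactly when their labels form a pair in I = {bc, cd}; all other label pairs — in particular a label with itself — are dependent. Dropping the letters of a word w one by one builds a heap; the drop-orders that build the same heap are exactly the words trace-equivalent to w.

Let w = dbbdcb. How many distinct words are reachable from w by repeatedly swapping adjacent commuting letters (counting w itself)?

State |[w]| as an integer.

6

piece 0:d — minimal
piece 1:b rests on {0:d}
piece 2:b rests on {1:b}
piece 3:d rests on {2:b}
piece 4:c — minimal
piece 5:b rests on {3:d}
minimal pieces: {0:d, 4:c}
ways to finish when only these pieces remain (= sum over removing one remaining piece with nothing left below it):
  1 left: {4}→1  {5}→1
  2 left: {3,5}→1  {4,5}→2
  3 left: {2,3,5}→1  {3,4,5}→3
  4 left: {1,2,3,5}→1  {2,3,4,5}→4
  placing 0:d first → 5 extensions
  placing 4:c first → 1 extensions
total linear extensions = 6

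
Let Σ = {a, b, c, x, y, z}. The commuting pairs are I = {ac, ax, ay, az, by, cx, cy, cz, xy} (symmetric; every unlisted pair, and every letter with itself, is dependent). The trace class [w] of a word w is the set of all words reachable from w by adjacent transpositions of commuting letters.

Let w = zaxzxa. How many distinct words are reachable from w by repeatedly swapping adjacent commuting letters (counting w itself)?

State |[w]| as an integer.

15

piece 0:z — minimal
piece 1:a — minimal
piece 2:x rests on {0:z}
piece 3:z rests on {2:x}
piece 4:x rests on {3:z}
piece 5:a rests on {1:a}
minimal pieces: {0:z, 1:a}
ways to finish when only these pieces remain (= sum over removing one remaining piece with nothing left below it):
  1 left: {4}→1  {5}→1
  2 left: {1,5}→1  {3,4}→1  {4,5}→2
  3 left: {1,4,5}→3  {2,3,4}→1  {3,4,5}→3
  4 left: {0,2,3,4}→1  {1,3,4,5}→6  {2,3,4,5}→4
  placing 0:z first → 10 extensions
  placing 1:a first → 5 extensions
total linear extensions = 15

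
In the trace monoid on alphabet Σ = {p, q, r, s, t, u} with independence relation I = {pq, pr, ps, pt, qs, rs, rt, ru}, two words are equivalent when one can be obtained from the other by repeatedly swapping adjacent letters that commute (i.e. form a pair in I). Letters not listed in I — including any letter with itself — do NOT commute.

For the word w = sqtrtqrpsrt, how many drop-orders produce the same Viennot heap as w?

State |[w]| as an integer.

759

drop 0:s onto floor
drop 1:q onto floor
drop 2:t onto {0:s, 1:q}
drop 3:r onto {1:q}
drop 4:t onto {2:t}
drop 5:q onto {3:r, 4:t}
drop 6:r onto {5:q}
drop 7:p onto floor
drop 8:s onto {4:t}
drop 9:r onto {6:r}
drop 10:t onto {5:q, 8:s}
ground layer = {0:s, 1:q, 7:p}
drop-orders for the pieces not yet dropped (sum over which currently-grounded one goes next):
  1 to go: {7} 1  {9} 1  {10} 1
  2 to go: {6,9} 1  {7,9} 2  {7,10} 2  {8,10} 1  {9,10} 2
  3 to go: {6,7,9} 3  {6,9,10} 3  {7,8,10} 3  {7,9,10} 6  {8,9,10} 3
  4 to go: {5,6,9,10} 3  {6,7,9,10} 12  {6,8,9,10} 6  {7,8,9,10} 12
  5 to go: {3,5,6,9,10} 3  {5,6,7,9,10} 15  {5,6,8,9,10} 9  {6,7,8,9,10} 30
  6 to go: {3,5,6,7,9,10} 18  {3,5,6,8,9,10} 12  {4,5,6,8,9,10} 9  {5,6,7,8,9,10} 54
  7 to go: {2,4,5,6,8,9,10} 9  {3,4,5,6,8,9,10} 21  {3,5,6,7,8,9,10} 84  {4,5,6,7,8,9,10} 63
  8 to go: {0,2,4,5,6,8,9,10} 9  {2,3,4,5,6,8,9,10} 30  {2,4,5,6,7,8,9,10} 72  {3,4,5,6,7,8,9,10} 168
  9 to go: {0,2,3,4,5,6,8,9,10} 39  {0,2,4,5,6,7,8,9,10} 81  {1,2,3,4,5,6,8,9,10} 30  {2,3,4,5,6,7,8,9,10} 270
  if 0:s drops first: 300 orders
  if 1:q drops first: 390 orders
  if 7:p drops first: 69 orders
heap linearizations: 759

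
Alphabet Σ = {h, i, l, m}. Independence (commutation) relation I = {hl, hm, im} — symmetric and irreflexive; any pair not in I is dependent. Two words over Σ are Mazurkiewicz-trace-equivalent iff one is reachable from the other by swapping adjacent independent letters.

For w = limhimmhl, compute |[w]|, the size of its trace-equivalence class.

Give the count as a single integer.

55

piece 0:l — minimal
piece 1:i rests on {0:l}
piece 2:m rests on {0:l}
piece 3:h rests on {1:i}
piece 4:i rests on {3:h}
piece 5:m rests on {2:m}
piece 6:m rests on {5:m}
piece 7:h rests on {4:i}
piece 8:l rests on {4:i, 6:m}
minimal pieces: {0:l}
ways to finish when only these pieces remain (= sum over removing one remaining piece with nothing left below it):
  1 left: {7}→1  {8}→1
  2 left: {6,8}→1  {7,8}→2
  3 left: {4,7,8}→2  {5,6,8}→1  {6,7,8}→3
  4 left: {2,5,6,8}→1  {3,4,7,8}→2  {4,6,7,8}→5  {5,6,7,8}→4
  5 left: {1,3,4,7,8}→2  {2,5,6,7,8}→5  {3,4,6,7,8}→7  {4,5,6,7,8}→9
  6 left: {1,3,4,6,7,8}→9  {2,4,5,6,7,8}→14  {3,4,5,6,7,8}→16
  7 left: {1,3,4,5,6,7,8}→25  {2,3,4,5,6,7,8}→30
  placing 0:l first → 55 extensions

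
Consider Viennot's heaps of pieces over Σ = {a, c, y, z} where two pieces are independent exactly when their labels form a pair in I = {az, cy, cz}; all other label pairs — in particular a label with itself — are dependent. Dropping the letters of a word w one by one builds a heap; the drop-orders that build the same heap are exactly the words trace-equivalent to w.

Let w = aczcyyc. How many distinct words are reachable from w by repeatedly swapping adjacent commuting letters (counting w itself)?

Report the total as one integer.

30

drop 0:a onto floor
drop 1:c onto {0:a}
drop 2:z onto floor
drop 3:c onto {1:c}
drop 4:y onto {0:a, 2:z}
drop 5:y onto {4:y}
drop 6:c onto {3:c}
ground layer = {0:a, 2:z}
drop-orders for the pieces not yet dropped (sum over which currently-grounded one goes next):
  1 to go: {5} 1  {6} 1
  2 to go: {3,6} 1  {4,5} 1  {5,6} 2
  3 to go: {1,3,6} 1  {2,4,5} 1  {3,5,6} 3  {4,5,6} 3
  4 to go: {1,3,5,6} 4  {2,4,5,6} 4  {3,4,5,6} 6
  5 to go: {1,3,4,5,6} 10  {2,3,4,5,6} 10
  if 0:a drops first: 20 orders
  if 2:z drops first: 10 orders
heap linearizations: 30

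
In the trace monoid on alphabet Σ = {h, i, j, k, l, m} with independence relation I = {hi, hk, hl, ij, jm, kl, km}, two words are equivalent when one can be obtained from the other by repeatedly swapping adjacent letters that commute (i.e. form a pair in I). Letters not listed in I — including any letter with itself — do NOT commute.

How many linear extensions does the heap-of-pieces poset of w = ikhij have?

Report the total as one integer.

drop 0:i onto floor
drop 1:k onto {0:i}
drop 2:h onto floor
drop 3:i onto {1:k}
drop 4:j onto {1:k, 2:h}
ground layer = {0:i, 2:h}
drop-orders for the pieces not yet dropped (sum over which currently-grounded one goes next):
  1 to go: {3} 1  {4} 1
  2 to go: {2,4} 1  {3,4} 2
  3 to go: {1,3,4} 2  {2,3,4} 3
  if 0:i drops first: 5 orders
  if 2:h drops first: 2 orders
heap linearizations: 7

7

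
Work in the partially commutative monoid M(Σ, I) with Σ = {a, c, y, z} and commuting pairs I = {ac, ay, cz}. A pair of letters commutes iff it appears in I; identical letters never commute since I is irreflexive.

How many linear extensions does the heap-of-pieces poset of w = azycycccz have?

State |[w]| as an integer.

0(a) covers ∅
1(z) covers 0:a
2(y) covers 1:z
3(c) covers 2:y
4(y) covers 3:c
5(c) covers 4:y
6(c) covers 5:c
7(c) covers 6:c
8(z) covers 4:y
floor of heap: 0:a
completions by unplaced set U, small U first (add the entries for U minus each lowest piece of U):
  |U|=1: {7}:1  {8}:1
  |U|=2: {6,7}:1  {7,8}:2
  |U|=3: {5,6,7}:1  {6,7,8}:3
  |U|=4: {5,6,7,8}:4
  |U|=5: {4,5,6,7,8}:4
  |U|=6: {3,4,5,6,7,8}:4
  |U|=7: {2,3,4,5,6,7,8}:4
  start at 0(a): 4

4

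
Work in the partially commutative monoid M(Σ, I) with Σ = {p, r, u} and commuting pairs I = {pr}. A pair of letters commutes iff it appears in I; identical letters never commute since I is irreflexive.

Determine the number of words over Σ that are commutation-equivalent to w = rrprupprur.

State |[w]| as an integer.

#0=r has no predecessor
#1=r depends on [0:r]
#2=p has no predecessor
#3=r depends on [1:r]
#4=u depends on [2:p, 3:r]
#5=p depends on [4:u]
#6=p depends on [5:p]
#7=r depends on [4:u]
#8=u depends on [6:p, 7:r]
#9=r depends on [8:u]
sources: [0:r, 2:p]
N(rest) = Σ N(rest − s) over sources s of rest; N(one piece) = 1:
  size 1 → [9]=1
  size 2 → [8,9]=1
  size 3 → [6,8,9]=1  [7,8,9]=1
  size 4 → [5,6,8,9]=1  [6,7,8,9]=2
  size 5 → [5,6,7,8,9]=3
  size 6 → [4,5,6,7,8,9]=3
  size 7 → [2,4,5,6,7,8,9]=3  [3,4,5,6,7,8,9]=3
  size 8 → [1,3,4,5,6,7,8,9]=3  [2,3,4,5,6,7,8,9]=6
  first=0(r) contributes 9
  first=2(p) contributes 3
|[w]| = 12

12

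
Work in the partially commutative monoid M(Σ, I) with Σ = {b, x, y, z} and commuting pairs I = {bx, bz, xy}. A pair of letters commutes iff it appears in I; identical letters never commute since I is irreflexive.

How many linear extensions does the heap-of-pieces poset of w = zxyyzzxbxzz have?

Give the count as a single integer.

22

drop 0:z onto floor
drop 1:x onto {0:z}
drop 2:y onto {0:z}
drop 3:y onto {2:y}
drop 4:z onto {1:x, 3:y}
drop 5:z onto {4:z}
drop 6:x onto {5:z}
drop 7:b onto {3:y}
drop 8:x onto {6:x}
drop 9:z onto {8:x}
drop 10:z onto {9:z}
ground layer = {0:z}
drop-orders for the pieces not yet dropped (sum over which currently-grounded one goes next):
  1 to go: {7} 1  {10} 1
  2 to go: {7,10} 2  {9,10} 1
  3 to go: {7,9,10} 3  {8,9,10} 1
  4 to go: {6,8,9,10} 1  {7,8,9,10} 4
  5 to go: {5,6,8,9,10} 1  {6,7,8,9,10} 5
  6 to go: {4,5,6,8,9,10} 1  {5,6,7,8,9,10} 6
  7 to go: {1,4,5,6,8,9,10} 1  {4,5,6,7,8,9,10} 7
  8 to go: {1,4,5,6,7,8,9,10} 8  {3,4,5,6,7,8,9,10} 7
  9 to go: {1,3,4,5,6,7,8,9,10} 15  {2,3,4,5,6,7,8,9,10} 7
  if 0:z drops first: 22 orders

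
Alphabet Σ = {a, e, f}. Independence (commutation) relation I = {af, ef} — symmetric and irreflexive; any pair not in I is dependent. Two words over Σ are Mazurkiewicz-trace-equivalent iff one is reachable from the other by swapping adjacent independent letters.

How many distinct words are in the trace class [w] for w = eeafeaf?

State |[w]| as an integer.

0(e) covers ∅
1(e) covers 0:e
2(a) covers 1:e
3(f) covers ∅
4(e) covers 2:a
5(a) covers 4:e
6(f) covers 3:f
floor of heap: 0:e, 3:f
completions by unplaced set U, small U first (add the entries for U minus each lowest piece of U):
  |U|=1: {5}:1  {6}:1
  |U|=2: {3,6}:1  {4,5}:1  {5,6}:2
  |U|=3: {2,4,5}:1  {3,5,6}:3  {4,5,6}:3
  |U|=4: {1,2,4,5}:1  {2,4,5,6}:4  {3,4,5,6}:6
  |U|=5: {0,1,2,4,5}:1  {1,2,4,5,6}:5  {2,3,4,5,6}:10
  start at 0(e): 15
  start at 3(f): 6
sum over floor = 21

21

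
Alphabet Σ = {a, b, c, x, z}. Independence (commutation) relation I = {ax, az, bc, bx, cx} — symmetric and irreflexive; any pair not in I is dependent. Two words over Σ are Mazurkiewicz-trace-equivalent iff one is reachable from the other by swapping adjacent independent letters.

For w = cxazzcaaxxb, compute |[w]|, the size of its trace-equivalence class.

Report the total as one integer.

0(c) covers ∅
1(x) covers ∅
2(a) covers 0:c
3(z) covers 0:c, 1:x
4(z) covers 3:z
5(c) covers 2:a, 4:z
6(a) covers 5:c
7(a) covers 6:a
8(x) covers 4:z
9(x) covers 8:x
10(b) covers 7:a
floor of heap: 0:c, 1:x
completions by unplaced set U, small U first (add the entries for U minus each lowest piece of U):
  |U|=1: {9}:1  {10}:1
  |U|=2: {7,10}:1  {8,9}:1  {9,10}:2
  |U|=3: {6,7,10}:1  {7,9,10}:3  {8,9,10}:3
  |U|=4: {5,6,7,10}:1  {6,7,9,10}:4  {7,8,9,10}:6
  |U|=5: {2,5,6,7,10}:1  {5,6,7,9,10}:5  {6,7,8,9,10}:10
  |U|=6: {2,5,6,7,9,10}:6  {5,6,7,8,9,10}:15
  |U|=7: {2,5,6,7,8,9,10}:21  {4,5,6,7,8,9,10}:15
  |U|=8: {2,4,5,6,7,8,9,10}:36  {3,4,5,6,7,8,9,10}:15
  |U|=9: {1,3,4,5,6,7,8,9,10}:15  {2,3,4,5,6,7,8,9,10}:51
  start at 0(c): 66
  start at 1(x): 51
sum over floor = 117

117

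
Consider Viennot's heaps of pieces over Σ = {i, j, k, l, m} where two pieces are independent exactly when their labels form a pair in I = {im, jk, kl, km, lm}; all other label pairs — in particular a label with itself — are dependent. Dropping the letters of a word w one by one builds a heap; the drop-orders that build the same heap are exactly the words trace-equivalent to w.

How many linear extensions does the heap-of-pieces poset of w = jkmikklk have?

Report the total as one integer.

piece 0:j — minimal
piece 1:k — minimal
piece 2:m rests on {0:j}
piece 3:i rests on {0:j, 1:k}
piece 4:k rests on {3:i}
piece 5:k rests on {4:k}
piece 6:l rests on {3:i}
piece 7:k rests on {5:k}
minimal pieces: {0:j, 1:k}
ways to finish when only these pieces remain (= sum over removing one remaining piece with nothing left below it):
  1 left: {2}→1  {6}→1  {7}→1
  2 left: {2,6}→2  {2,7}→2  {5,7}→1  {6,7}→2
  3 left: {2,5,7}→3  {2,6,7}→6  {4,5,7}→1  {5,6,7}→3
  4 left: {2,4,5,7}→4  {2,5,6,7}→12  {4,5,6,7}→4
  5 left: {2,4,5,6,7}→20  {3,4,5,6,7}→4
  6 left: {1,3,4,5,6,7}→4  {2,3,4,5,6,7}→24
  placing 0:j first → 28 extensions
  placing 1:k first → 24 extensions
total linear extensions = 52

52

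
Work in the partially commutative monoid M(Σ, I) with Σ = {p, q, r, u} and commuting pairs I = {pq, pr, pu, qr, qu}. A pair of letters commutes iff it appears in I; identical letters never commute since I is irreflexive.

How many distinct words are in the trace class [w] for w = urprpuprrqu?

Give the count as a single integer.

1320

drop 0:u onto floor
drop 1:r onto {0:u}
drop 2:p onto floor
drop 3:r onto {1:r}
drop 4:p onto {2:p}
drop 5:u onto {3:r}
drop 6:p onto {4:p}
drop 7:r onto {5:u}
drop 8:r onto {7:r}
drop 9:q onto floor
drop 10:u onto {8:r}
ground layer = {0:u, 2:p, 9:q}
drop-orders for the pieces not yet dropped (sum over which currently-grounded one goes next):
  1 to go: {6} 1  {9} 1  {10} 1
  2 to go: {4,6} 1  {6,9} 2  {6,10} 2  {8,10} 1  {9,10} 2
  3 to go: {2,4,6} 1  {4,6,9} 3  {4,6,10} 3  {6,8,10} 3  {6,9,10} 6  {7,8,10} 1  {8,9,10} 3
  4 to go: {2,4,6,9} 4  {2,4,6,10} 4  {4,6,8,10} 6  {4,6,9,10} 12  {5,7,8,10} 1  {6,7,8,10} 4  {6,8,9,10} 12  {7,8,9,10} 4
  5 to go: {2,4,6,8,10} 10  {2,4,6,9,10} 20  {3,5,7,8,10} 1  {4,6,7,8,10} 10  {4,6,8,9,10} 30  {5,6,7,8,10} 5  {5,7,8,9,10} 5  {6,7,8,9,10} 20
  6 to go: {1,3,5,7,8,10} 1  {2,4,6,7,8,10} 20  {2,4,6,8,9,10} 60  {3,5,6,7,8,10} 6  {3,5,7,8,9,10} 6  {4,5,6,7,8,10} 15  {4,6,7,8,9,10} 60  {5,6,7,8,9,10} 30
  7 to go: {0,1,3,5,7,8,10} 1  {1,3,5,6,7,8,10} 7  {1,3,5,7,8,9,10} 7  {2,4,5,6,7,8,10} 35  {2,4,6,7,8,9,10} 140  {3,4,5,6,7,8,10} 21  {3,5,6,7,8,9,10} 42  {4,5,6,7,8,9,10} 105
  8 to go: {0,1,3,5,6,7,8,10} 8  {0,1,3,5,7,8,9,10} 8  {1,3,4,5,6,7,8,10} 28  {1,3,5,6,7,8,9,10} 56  {2,3,4,5,6,7,8,10} 56  {2,4,5,6,7,8,9,10} 280  {3,4,5,6,7,8,9,10} 168
  9 to go: {0,1,3,4,5,6,7,8,10} 36  {0,1,3,5,6,7,8,9,10} 72  {1,2,3,4,5,6,7,8,10} 84  {1,3,4,5,6,7,8,9,10} 252  {2,3,4,5,6,7,8,9,10} 504
  if 0:u drops first: 840 orders
  if 2:p drops first: 360 orders
  if 9:q drops first: 120 orders
heap linearizations: 1320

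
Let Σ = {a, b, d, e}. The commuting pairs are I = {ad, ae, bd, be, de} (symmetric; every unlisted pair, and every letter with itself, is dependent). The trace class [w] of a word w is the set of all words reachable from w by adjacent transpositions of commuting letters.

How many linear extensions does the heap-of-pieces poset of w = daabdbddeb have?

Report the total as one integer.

drop 0:d onto floor
drop 1:a onto floor
drop 2:a onto {1:a}
drop 3:b onto {2:a}
drop 4:d onto {0:d}
drop 5:b onto {3:b}
drop 6:d onto {4:d}
drop 7:d onto {6:d}
drop 8:e onto floor
drop 9:b onto {5:b}
ground layer = {0:d, 1:a, 8:e}
drop-orders for the pieces not yet dropped (sum over which currently-grounded one goes next):
  1 to go: {7} 1  {8} 1  {9} 1
  2 to go: {5,9} 1  {6,7} 1  {7,8} 2  {7,9} 2  {8,9} 2
  3 to go: {3,5,9} 1  {4,6,7} 1  {5,7,9} 3  {5,8,9} 3  {6,7,8} 3  {6,7,9} 3  {7,8,9} 6
  4 to go: {0,4,6,7} 1  {2,3,5,9} 1  {3,5,7,9} 4  {3,5,8,9} 4  {4,6,7,8} 4  {4,6,7,9} 4  {5,6,7,9} 6  {5,7,8,9} 12  {6,7,8,9} 12
  5 to go: {0,4,6,7,8} 5  {0,4,6,7,9} 5  {1,2,3,5,9} 1  {2,3,5,7,9} 5  {2,3,5,8,9} 5  {3,5,6,7,9} 10  {3,5,7,8,9} 20  {4,5,6,7,9} 10  {4,6,7,8,9} 20  {5,6,7,8,9} 30
  6 to go: {0,4,5,6,7,9} 15  {0,4,6,7,8,9} 30  {1,2,3,5,7,9} 6  {1,2,3,5,8,9} 6  {2,3,5,6,7,9} 15  {2,3,5,7,8,9} 30  {3,4,5,6,7,9} 20  {3,5,6,7,8,9} 60  {4,5,6,7,8,9} 60
  7 to go: {0,3,4,5,6,7,9} 35  {0,4,5,6,7,8,9} 105  {1,2,3,5,6,7,9} 21  {1,2,3,5,7,8,9} 42  {2,3,4,5,6,7,9} 35  {2,3,5,6,7,8,9} 105  {3,4,5,6,7,8,9} 140
  8 to go: {0,2,3,4,5,6,7,9} 70  {0,3,4,5,6,7,8,9} 280  {1,2,3,4,5,6,7,9} 56  {1,2,3,5,6,7,8,9} 168  {2,3,4,5,6,7,8,9} 280
  if 0:d drops first: 504 orders
  if 1:a drops first: 630 orders
  if 8:e drops first: 126 orders
heap linearizations: 1260

1260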